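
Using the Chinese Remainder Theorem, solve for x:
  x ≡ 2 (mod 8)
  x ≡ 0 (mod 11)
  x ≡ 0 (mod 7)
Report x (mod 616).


Moduli 8, 11, 7 are pairwise coprime; by CRT there is a unique solution modulo M = 8 · 11 · 7 = 616.
Solve pairwise, accumulating the modulus:
  Start with x ≡ 2 (mod 8).
  Combine with x ≡ 0 (mod 11): since gcd(8, 11) = 1, we get a unique residue mod 88.
    Write x = 2 + 8·t and substitute into x ≡ 0 (mod 11): 8·t ≡ 0 − 2 = -2 (mod 11).
    Reduce coefficients mod 11: 8·t ≡ 9 (mod 11).
    The inverse of 8 mod 11 is 7 (since 8·7 = 56 = 5·11 + 1), so t ≡ 7·9 = 63 ≡ 8 (mod 11).
    Then x = 2 + 8·8 = 66, valid modulo lcm(8, 11) = 88: x ≡ 66 (mod 88).
  Combine with x ≡ 0 (mod 7): since gcd(88, 7) = 1, we get a unique residue mod 616.
    Write x = 66 + 88·t and substitute into x ≡ 0 (mod 7): 88·t ≡ 0 − 66 = -66 (mod 7).
    Reduce coefficients mod 7: 4·t ≡ 4 (mod 7).
    The inverse of 4 mod 7 is 2 (since 4·2 = 8 = 1·7 + 1), so t ≡ 2·4 = 8 ≡ 1 (mod 7).
    Then x = 66 + 88·1 = 154, valid modulo lcm(88, 7) = 616: x ≡ 154 (mod 616).
Verify: 154 mod 8 = 2 ✓, 154 mod 11 = 0 ✓, 154 mod 7 = 0 ✓.

x ≡ 154 (mod 616).


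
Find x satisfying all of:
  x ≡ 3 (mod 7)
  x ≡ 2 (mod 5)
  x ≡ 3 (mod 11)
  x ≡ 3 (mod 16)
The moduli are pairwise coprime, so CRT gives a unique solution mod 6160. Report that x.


Product of moduli M = 7 · 5 · 11 · 16 = 6160.
Merge one congruence at a time:
  Start: x ≡ 3 (mod 7).
  Combine with x ≡ 2 (mod 5); new modulus lcm = 35.
    Write x = 3 + 7·t and substitute into x ≡ 2 (mod 5): 7·t ≡ 2 − 3 = -1 (mod 5).
    Reduce coefficients mod 5: 2·t ≡ 4 (mod 5).
    The inverse of 2 mod 5 is 3 (since 2·3 = 6 = 1·5 + 1), so t ≡ 3·4 = 12 ≡ 2 (mod 5).
    Then x = 3 + 7·2 = 17, valid modulo lcm(7, 5) = 35: x ≡ 17 (mod 35).
  Combine with x ≡ 3 (mod 11); new modulus lcm = 385.
    Write x = 17 + 35·t and substitute into x ≡ 3 (mod 11): 35·t ≡ 3 − 17 = -14 (mod 11).
    Reduce coefficients mod 11: 2·t ≡ 8 (mod 11).
    The inverse of 2 mod 11 is 6 (since 2·6 = 12 = 1·11 + 1), so t ≡ 6·8 = 48 ≡ 4 (mod 11).
    Then x = 17 + 35·4 = 157, valid modulo lcm(35, 11) = 385: x ≡ 157 (mod 385).
  Combine with x ≡ 3 (mod 16); new modulus lcm = 6160.
    Write x = 157 + 385·t and substitute into x ≡ 3 (mod 16): 385·t ≡ 3 − 157 = -154 (mod 16).
    Reduce coefficients mod 16: 1·t ≡ 6 (mod 16).
    So t ≡ 6 (mod 16).
    Then x = 157 + 385·6 = 2467, valid modulo lcm(385, 16) = 6160: x ≡ 2467 (mod 6160).
Verify against each original: 2467 mod 7 = 3, 2467 mod 5 = 2, 2467 mod 11 = 3, 2467 mod 16 = 3.

x ≡ 2467 (mod 6160).


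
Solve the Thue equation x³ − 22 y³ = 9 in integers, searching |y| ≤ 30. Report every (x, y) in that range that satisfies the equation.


The equation is x³ - 22y³ = 9. For fixed y, x³ = 22·y³ + 9, so a solution requires the RHS to be a perfect cube.
Strategy: iterate y from -30 to 30, compute RHS = 22·y³ + 9, and check whether it is a (positive or negative) perfect cube.
Check small values of y:
  y = 0: RHS = 9 is not a perfect cube.
  y = 1: RHS = 31 is not a perfect cube.
  y = -1: RHS = -13 is not a perfect cube.
  y = 2: RHS = 185 is not a perfect cube.
  y = -2: RHS = -167 is not a perfect cube.
  y = 3: RHS = 603 is not a perfect cube.
  y = -3: RHS = -585 is not a perfect cube.
Continuing the search up to |y| = 30 finds no solutions either.
No (x, y) in the scanned range satisfies the equation.

No integer solutions with |y| ≤ 30.


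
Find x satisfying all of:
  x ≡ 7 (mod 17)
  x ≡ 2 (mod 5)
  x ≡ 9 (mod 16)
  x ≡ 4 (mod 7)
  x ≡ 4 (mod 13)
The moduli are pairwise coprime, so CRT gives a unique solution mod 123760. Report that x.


Product of moduli M = 17 · 5 · 16 · 7 · 13 = 123760.
Merge one congruence at a time:
  Start: x ≡ 7 (mod 17).
  Combine with x ≡ 2 (mod 5); new modulus lcm = 85.
    Write x = 7 + 17·t and substitute into x ≡ 2 (mod 5): 17·t ≡ 2 − 7 = -5 (mod 5).
    Reduce coefficients mod 5: 2·t ≡ 0 (mod 5).
    The inverse of 2 mod 5 is 3 (since 2·3 = 6 = 1·5 + 1), so t ≡ 3·0 = 0 ≡ 0 (mod 5).
    Then x = 7 + 17·0 = 7, valid modulo lcm(17, 5) = 85: x ≡ 7 (mod 85).
  Combine with x ≡ 9 (mod 16); new modulus lcm = 1360.
    Write x = 7 + 85·t and substitute into x ≡ 9 (mod 16): 85·t ≡ 9 − 7 = 2 (mod 16).
    Reduce coefficients mod 16: 5·t ≡ 2 (mod 16).
    The inverse of 5 mod 16 is 13 (since 5·13 = 65 = 4·16 + 1), so t ≡ 13·2 = 26 ≡ 10 (mod 16).
    Then x = 7 + 85·10 = 857, valid modulo lcm(85, 16) = 1360: x ≡ 857 (mod 1360).
  Combine with x ≡ 4 (mod 7); new modulus lcm = 9520.
    Write x = 857 + 1360·t and substitute into x ≡ 4 (mod 7): 1360·t ≡ 4 − 857 = -853 (mod 7).
    Reduce coefficients mod 7: 2·t ≡ 1 (mod 7).
    The inverse of 2 mod 7 is 4 (since 2·4 = 8 = 1·7 + 1), so t ≡ 4·1 = 4 ≡ 4 (mod 7).
    Then x = 857 + 1360·4 = 6297, valid modulo lcm(1360, 7) = 9520: x ≡ 6297 (mod 9520).
  Combine with x ≡ 4 (mod 13); new modulus lcm = 123760.
    Write x = 6297 + 9520·t and substitute into x ≡ 4 (mod 13): 9520·t ≡ 4 − 6297 = -6293 (mod 13).
    Reduce coefficients mod 13: 4·t ≡ 12 (mod 13).
    The inverse of 4 mod 13 is 10 (since 4·10 = 40 = 3·13 + 1), so t ≡ 10·12 = 120 ≡ 3 (mod 13).
    Then x = 6297 + 9520·3 = 34857, valid modulo lcm(9520, 13) = 123760: x ≡ 34857 (mod 123760).
Verify against each original: 34857 mod 17 = 7, 34857 mod 5 = 2, 34857 mod 16 = 9, 34857 mod 7 = 4, 34857 mod 13 = 4.

x ≡ 34857 (mod 123760).


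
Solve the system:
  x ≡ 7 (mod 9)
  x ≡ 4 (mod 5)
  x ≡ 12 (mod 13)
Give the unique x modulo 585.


Moduli 9, 5, 13 are pairwise coprime; by CRT there is a unique solution modulo M = 9 · 5 · 13 = 585.
Solve pairwise, accumulating the modulus:
  Start with x ≡ 7 (mod 9).
  Combine with x ≡ 4 (mod 5): since gcd(9, 5) = 1, we get a unique residue mod 45.
    Write x = 7 + 9·t and substitute into x ≡ 4 (mod 5): 9·t ≡ 4 − 7 = -3 (mod 5).
    Reduce coefficients mod 5: 4·t ≡ 2 (mod 5).
    The inverse of 4 mod 5 is 4 (since 4·4 = 16 = 3·5 + 1), so t ≡ 4·2 = 8 ≡ 3 (mod 5).
    Then x = 7 + 9·3 = 34, valid modulo lcm(9, 5) = 45: x ≡ 34 (mod 45).
  Combine with x ≡ 12 (mod 13): since gcd(45, 13) = 1, we get a unique residue mod 585.
    Write x = 34 + 45·t and substitute into x ≡ 12 (mod 13): 45·t ≡ 12 − 34 = -22 (mod 13).
    Reduce coefficients mod 13: 6·t ≡ 4 (mod 13).
    The inverse of 6 mod 13 is 11 (since 6·11 = 66 = 5·13 + 1), so t ≡ 11·4 = 44 ≡ 5 (mod 13).
    Then x = 34 + 45·5 = 259, valid modulo lcm(45, 13) = 585: x ≡ 259 (mod 585).
Verify: 259 mod 9 = 7 ✓, 259 mod 5 = 4 ✓, 259 mod 13 = 12 ✓.

x ≡ 259 (mod 585).


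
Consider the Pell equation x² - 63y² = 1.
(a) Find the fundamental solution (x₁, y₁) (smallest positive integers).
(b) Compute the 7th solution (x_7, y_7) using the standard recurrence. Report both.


Step 1: Find the fundamental solution (x₁, y₁) of x² - 63y² = 1.
  Expand √63 as a continued fraction. a₀ = ⌊√63⌋ = 7; iterate m_{k+1} = d_k·a_k − m_k, d_{k+1} = (63 − m_{k+1}²)/d_k, a_{k+1} = ⌊(a₀ + m_{k+1})/d_{k+1}⌋ (starting m₀ = 0, d₀ = 1), with convergents p_k = a_k·p_{k-1} + p_{k-2}, q_k = a_k·q_{k-1} + q_{k-2} (p₋₁ = 1, q₋₁ = 0):
  k = 0: a₀ = 7; p₀/q₀ = 7/1; p₀² − 63·q₀² = 49 − 63 = -14.
  k = 1: m = 7, d = 14, a = ⌊(7 + 7)/14⌋ = 1; p/q = (1·7 + 1)/(1·1 + 0) = 8/1; p² − 63·q² = 64 − 63 = 1.
  The first convergent with p² − 63·q² = 1 gives the fundamental solution (x₁, y₁) = (8, 1).
Step 2: Apply the recurrence (x_{n+1}, y_{n+1}) = (x₁x_n + 63y₁y_n, x₁y_n + y₁x_n) repeatedly.
  From (x_1, y_1) = (8, 1): x_2 = 8·8 + 63·1·1 = 127; y_2 = 8·1 + 1·8 = 16.
  From (x_2, y_2) = (127, 16): x_3 = 8·127 + 63·1·16 = 2024; y_3 = 8·16 + 1·127 = 255.
  From (x_3, y_3) = (2024, 255): x_4 = 8·2024 + 63·1·255 = 32257; y_4 = 8·255 + 1·2024 = 4064.
  From (x_4, y_4) = (32257, 4064): x_5 = 8·32257 + 63·1·4064 = 514088; y_5 = 8·4064 + 1·32257 = 64769.
  From (x_5, y_5) = (514088, 64769): x_6 = 8·514088 + 63·1·64769 = 8193151; y_6 = 8·64769 + 1·514088 = 1032240.
  From (x_6, y_6) = (8193151, 1032240): x_7 = 8·8193151 + 63·1·1032240 = 130576328; y_7 = 8·1032240 + 1·8193151 = 16451071.
Step 3: Verify x_7² - 63·y_7² = 17050177433963584 - 17050177433963583 = 1 (should be 1). ✓

(x_1, y_1) = (8, 1); (x_7, y_7) = (130576328, 16451071).


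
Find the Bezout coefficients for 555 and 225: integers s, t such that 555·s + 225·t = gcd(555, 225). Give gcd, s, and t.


Euclidean algorithm on (555, 225) — divide until remainder is 0:
  555 = 2 · 225 + 105
  225 = 2 · 105 + 15
  105 = 7 · 15 + 0
gcd(555, 225) = 15.
Track Bezout coefficients alongside the remainders: start with r₀ = 555 = a·1 + b·0 (s = 1, t = 0) and r₁ = 225 = a·0 + b·1 (s = 0, t = 1); each new remainder r_{k+1} = r_{k-1} − q_k·r_k inherits s_{k+1} = s_{k-1} − q_k·s_k, t_{k+1} = t_{k-1} − q_k·t_k, so r_k = a·s_k + b·t_k at every step:
  q = 2: r = 105, s = 1 − 2·0 = 1, t = 0 − 2·1 = -2  (check: 555·1 + 225·(-2) = 105)
  q = 2: r = 15, s = 0 − 2·1 = -2, t = 1 − 2·(-2) = 5  (check: 555·(-2) + 225·5 = 15)
The row with r = 15 (the gcd) gives the Bezout coefficients s = -2, t = 5.
Result: 555 · (-2) + 225 · (5) = 15.

gcd(555, 225) = 15; s = -2, t = 5 (check: 555·(-2) + 225·5 = 15).


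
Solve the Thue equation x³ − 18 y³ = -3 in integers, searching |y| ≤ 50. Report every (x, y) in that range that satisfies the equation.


The equation is x³ - 18y³ = -3. For fixed y, x³ = 18·y³ − 3, so a solution requires the RHS to be a perfect cube.
Strategy: iterate y from -50 to 50, compute RHS = 18·y³ − 3, and check whether it is a (positive or negative) perfect cube.
Check small values of y:
  y = 0: RHS = -3 is not a perfect cube.
  y = 1: RHS = 15 is not a perfect cube.
  y = -1: RHS = -21 is not a perfect cube.
  y = 2: RHS = 141 is not a perfect cube.
  y = -2: RHS = -147 is not a perfect cube.
  y = 3: RHS = 483 is not a perfect cube.
  y = -3: RHS = -489 is not a perfect cube.
Continuing the search up to |y| = 50 finds no solutions either.
No (x, y) in the scanned range satisfies the equation.

No integer solutions with |y| ≤ 50.


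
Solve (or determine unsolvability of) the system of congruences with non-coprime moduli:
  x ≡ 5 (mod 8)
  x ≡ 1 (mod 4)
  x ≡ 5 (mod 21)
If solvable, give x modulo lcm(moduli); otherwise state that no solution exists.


Moduli 8, 4, 21 are not pairwise coprime, so CRT works modulo lcm(m_i) when all pairwise compatibility conditions hold.
Pairwise compatibility: gcd(m_i, m_j) must divide a_i - a_j for every pair.
Merge one congruence at a time:
  Start: x ≡ 5 (mod 8).
  Combine with x ≡ 1 (mod 4): gcd(8, 4) = 4; 1 - 5 = -4, which IS divisible by 4, so compatible.
    Write x = 5 + 8·t and substitute into x ≡ 1 (mod 4): 8·t ≡ 1 − 5 = -4 (mod 4).
    Divide the congruence (and modulus) by g = 4: 2·t ≡ -1 (mod 1).
    Modulo 1 every t works; take t = 0.
    Then x = 5 + 8·0 = 5, valid modulo lcm(8, 4) = 8: x ≡ 5 (mod 8).
  Combine with x ≡ 5 (mod 21): gcd(8, 21) = 1; 5 - 5 = 0, which IS divisible by 1, so compatible.
    Write x = 5 + 8·t and substitute into x ≡ 5 (mod 21): 8·t ≡ 5 − 5 = 0 (mod 21).
    The inverse of 8 mod 21 is 8 (since 8·8 = 64 = 3·21 + 1), so t ≡ 8·0 = 0 ≡ 0 (mod 21).
    Then x = 5 + 8·0 = 5, valid modulo lcm(8, 21) = 168: x ≡ 5 (mod 168).
Verify: 5 mod 8 = 5, 5 mod 4 = 1, 5 mod 21 = 5.

x ≡ 5 (mod 168).


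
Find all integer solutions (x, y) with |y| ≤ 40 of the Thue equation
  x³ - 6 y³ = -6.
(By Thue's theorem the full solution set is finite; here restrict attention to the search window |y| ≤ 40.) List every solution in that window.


The equation is x³ - 6y³ = -6. For fixed y, x³ = 6·y³ − 6, so a solution requires the RHS to be a perfect cube.
Strategy: iterate y from -40 to 40, compute RHS = 6·y³ − 6, and check whether it is a (positive or negative) perfect cube.
Check small values of y:
  y = 0: RHS = -6 is not a perfect cube.
  y = 1: RHS = 0 = (0)³ ⇒ x = 0 works.
  y = -1: RHS = -12 is not a perfect cube.
  y = 2: RHS = 42 is not a perfect cube.
  y = -2: RHS = -54 is not a perfect cube.
  y = 3: RHS = 156 is not a perfect cube.
  y = -3: RHS = -168 is not a perfect cube.
Continuing the search up to |y| = 40 finds no further solutions beyond those listed.
Collected solutions: (0, 1).

Solutions (with |y| ≤ 40): (0, 1).


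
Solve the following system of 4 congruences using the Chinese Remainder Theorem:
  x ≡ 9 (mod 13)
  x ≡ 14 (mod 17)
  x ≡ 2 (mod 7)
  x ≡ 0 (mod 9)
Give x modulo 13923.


Product of moduli M = 13 · 17 · 7 · 9 = 13923.
Merge one congruence at a time:
  Start: x ≡ 9 (mod 13).
  Combine with x ≡ 14 (mod 17); new modulus lcm = 221.
    Write x = 9 + 13·t and substitute into x ≡ 14 (mod 17): 13·t ≡ 14 − 9 = 5 (mod 17).
    The inverse of 13 mod 17 is 4 (since 13·4 = 52 = 3·17 + 1), so t ≡ 4·5 = 20 ≡ 3 (mod 17).
    Then x = 9 + 13·3 = 48, valid modulo lcm(13, 17) = 221: x ≡ 48 (mod 221).
  Combine with x ≡ 2 (mod 7); new modulus lcm = 1547.
    Write x = 48 + 221·t and substitute into x ≡ 2 (mod 7): 221·t ≡ 2 − 48 = -46 (mod 7).
    Reduce coefficients mod 7: 4·t ≡ 3 (mod 7).
    The inverse of 4 mod 7 is 2 (since 4·2 = 8 = 1·7 + 1), so t ≡ 2·3 = 6 ≡ 6 (mod 7).
    Then x = 48 + 221·6 = 1374, valid modulo lcm(221, 7) = 1547: x ≡ 1374 (mod 1547).
  Combine with x ≡ 0 (mod 9); new modulus lcm = 13923.
    Write x = 1374 + 1547·t and substitute into x ≡ 0 (mod 9): 1547·t ≡ 0 − 1374 = -1374 (mod 9).
    Reduce coefficients mod 9: 8·t ≡ 3 (mod 9).
    The inverse of 8 mod 9 is 8 (since 8·8 = 64 = 7·9 + 1), so t ≡ 8·3 = 24 ≡ 6 (mod 9).
    Then x = 1374 + 1547·6 = 10656, valid modulo lcm(1547, 9) = 13923: x ≡ 10656 (mod 13923).
Verify against each original: 10656 mod 13 = 9, 10656 mod 17 = 14, 10656 mod 7 = 2, 10656 mod 9 = 0.

x ≡ 10656 (mod 13923).


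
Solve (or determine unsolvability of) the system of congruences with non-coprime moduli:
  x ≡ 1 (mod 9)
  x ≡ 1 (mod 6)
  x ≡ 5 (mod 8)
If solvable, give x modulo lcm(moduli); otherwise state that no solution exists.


Moduli 9, 6, 8 are not pairwise coprime, so CRT works modulo lcm(m_i) when all pairwise compatibility conditions hold.
Pairwise compatibility: gcd(m_i, m_j) must divide a_i - a_j for every pair.
Merge one congruence at a time:
  Start: x ≡ 1 (mod 9).
  Combine with x ≡ 1 (mod 6): gcd(9, 6) = 3; 1 - 1 = 0, which IS divisible by 3, so compatible.
    Write x = 1 + 9·t and substitute into x ≡ 1 (mod 6): 9·t ≡ 1 − 1 = 0 (mod 6).
    Divide the congruence (and modulus) by g = 3: 3·t ≡ 0 (mod 2).
    Reduce coefficients mod 2: 1·t ≡ 0 (mod 2).
    So t ≡ 0 (mod 2).
    Then x = 1 + 9·0 = 1, valid modulo lcm(9, 6) = 18: x ≡ 1 (mod 18).
  Combine with x ≡ 5 (mod 8): gcd(18, 8) = 2; 5 - 1 = 4, which IS divisible by 2, so compatible.
    Write x = 1 + 18·t and substitute into x ≡ 5 (mod 8): 18·t ≡ 5 − 1 = 4 (mod 8).
    Divide the congruence (and modulus) by g = 2: 9·t ≡ 2 (mod 4).
    Reduce coefficients mod 4: 1·t ≡ 2 (mod 4).
    So t ≡ 2 (mod 4).
    Then x = 1 + 18·2 = 37, valid modulo lcm(18, 8) = 72: x ≡ 37 (mod 72).
Verify: 37 mod 9 = 1, 37 mod 6 = 1, 37 mod 8 = 5.

x ≡ 37 (mod 72).


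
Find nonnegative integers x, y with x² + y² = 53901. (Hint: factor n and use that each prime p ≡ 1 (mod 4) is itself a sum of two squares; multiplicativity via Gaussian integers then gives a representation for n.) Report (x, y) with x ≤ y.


Step 1: Factor n = 53901 = 3^2 · 53 · 113.
Step 2: Check the mod-4 condition on each prime factor: 3 ≡ 3 (mod 4), exponent 2 (must be even); 53 ≡ 1 (mod 4), exponent 1; 113 ≡ 1 (mod 4), exponent 1.
All primes ≡ 3 (mod 4) appear to even exponent (or don't appear), so by the two-squares theorem n IS expressible as a sum of two squares.
Step 3: Build a representation. Group n = k² · m with k = 3 and m = 53 · 113 = 5989 (a product of primes ≡ 1 (mod 4)); a representation of m scales to one of n via (k·x)² + (k·y)² = k²(x² + y²). Each prime p ≡ 1 (mod 4) is itself a sum of two squares; find a² by testing p − a² for a perfect square:
  53: 53 − 1² = 52, 53 − 2² = 49 = 7² ⇒ 53 = 2² + 7².
  113: 113 − 1² = 112, 113 − 2² = 109, 113 − 3² = 104, 113 − 4² = 97, 113 − 5² = 88, 113 − 6² = 77, 113 − 7² = 64 = 8² ⇒ 113 = 7² + 8².
  Combine using the Brahmagupta–Fibonacci identity (a² + b²)(c² + d²) = (ac − bd)² + (ad + bc)² = (ac + bd)² + (ad − bc)²:
  53 · 113 = 5989: from (2² + 7²)(7² + 8²), take (2·7 − 7·8, 2·8 + 7·7) = (14 − 56, 16 + 49) = (-42, 65); dropping signs (only squares matter) gives (42, 65); check 42² + 65² = 1764 + 4225 = 5989 ✓.
  Scale by k = 3: (3·42, 3·65) = (126, 195).
Step 4: Order so x ≤ y and verify: 126² + 195² = 15876 + 38025 = 53901 = n. ✓

n = 53901 = 126² + 195² (one valid representation with x ≤ y).


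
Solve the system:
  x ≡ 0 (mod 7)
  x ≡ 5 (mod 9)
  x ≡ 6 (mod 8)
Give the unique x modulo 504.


Moduli 7, 9, 8 are pairwise coprime; by CRT there is a unique solution modulo M = 7 · 9 · 8 = 504.
Solve pairwise, accumulating the modulus:
  Start with x ≡ 0 (mod 7).
  Combine with x ≡ 5 (mod 9): since gcd(7, 9) = 1, we get a unique residue mod 63.
    Write x = 0 + 7·t and substitute into x ≡ 5 (mod 9): 7·t ≡ 5 − 0 = 5 (mod 9).
    The inverse of 7 mod 9 is 4 (since 7·4 = 28 = 3·9 + 1), so t ≡ 4·5 = 20 ≡ 2 (mod 9).
    Then x = 0 + 7·2 = 14, valid modulo lcm(7, 9) = 63: x ≡ 14 (mod 63).
  Combine with x ≡ 6 (mod 8): since gcd(63, 8) = 1, we get a unique residue mod 504.
    Write x = 14 + 63·t and substitute into x ≡ 6 (mod 8): 63·t ≡ 6 − 14 = -8 (mod 8).
    Reduce coefficients mod 8: 7·t ≡ 0 (mod 8).
    The inverse of 7 mod 8 is 7 (since 7·7 = 49 = 6·8 + 1), so t ≡ 7·0 = 0 ≡ 0 (mod 8).
    Then x = 14 + 63·0 = 14, valid modulo lcm(63, 8) = 504: x ≡ 14 (mod 504).
Verify: 14 mod 7 = 0 ✓, 14 mod 9 = 5 ✓, 14 mod 8 = 6 ✓.

x ≡ 14 (mod 504).


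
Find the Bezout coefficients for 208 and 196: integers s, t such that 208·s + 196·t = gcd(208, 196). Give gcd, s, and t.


Euclidean algorithm on (208, 196) — divide until remainder is 0:
  208 = 1 · 196 + 12
  196 = 16 · 12 + 4
  12 = 3 · 4 + 0
gcd(208, 196) = 4.
Track Bezout coefficients alongside the remainders: start with r₀ = 208 = a·1 + b·0 (s = 1, t = 0) and r₁ = 196 = a·0 + b·1 (s = 0, t = 1); each new remainder r_{k+1} = r_{k-1} − q_k·r_k inherits s_{k+1} = s_{k-1} − q_k·s_k, t_{k+1} = t_{k-1} − q_k·t_k, so r_k = a·s_k + b·t_k at every step:
  q = 1: r = 12, s = 1 − 1·0 = 1, t = 0 − 1·1 = -1  (check: 208·1 + 196·(-1) = 12)
  q = 16: r = 4, s = 0 − 16·1 = -16, t = 1 − 16·(-1) = 17  (check: 208·(-16) + 196·17 = 4)
The row with r = 4 (the gcd) gives the Bezout coefficients s = -16, t = 17.
Result: 208 · (-16) + 196 · (17) = 4.

gcd(208, 196) = 4; s = -16, t = 17 (check: 208·(-16) + 196·17 = 4).


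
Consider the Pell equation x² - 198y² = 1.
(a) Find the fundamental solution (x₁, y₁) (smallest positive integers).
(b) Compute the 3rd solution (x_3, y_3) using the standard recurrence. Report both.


Step 1: Find the fundamental solution (x₁, y₁) of x² - 198y² = 1.
  Expand √198 as a continued fraction. a₀ = ⌊√198⌋ = 14; iterate m_{k+1} = d_k·a_k − m_k, d_{k+1} = (198 − m_{k+1}²)/d_k, a_{k+1} = ⌊(a₀ + m_{k+1})/d_{k+1}⌋ (starting m₀ = 0, d₀ = 1), with convergents p_k = a_k·p_{k-1} + p_{k-2}, q_k = a_k·q_{k-1} + q_{k-2} (p₋₁ = 1, q₋₁ = 0):
  k = 0: a₀ = 14; p₀/q₀ = 14/1; p₀² − 198·q₀² = 196 − 198 = -2.
  k = 1: m = 14, d = 2, a = ⌊(14 + 14)/2⌋ = 14; p/q = (14·14 + 1)/(14·1 + 0) = 197/14; p² − 198·q² = 38809 − 38808 = 1.
  The first convergent with p² − 198·q² = 1 gives the fundamental solution (x₁, y₁) = (197, 14).
Step 2: Apply the recurrence (x_{n+1}, y_{n+1}) = (x₁x_n + 198y₁y_n, x₁y_n + y₁x_n) repeatedly.
  From (x_1, y_1) = (197, 14): x_2 = 197·197 + 198·14·14 = 77617; y_2 = 197·14 + 14·197 = 5516.
  From (x_2, y_2) = (77617, 5516): x_3 = 197·77617 + 198·14·5516 = 30580901; y_3 = 197·5516 + 14·77617 = 2173290.
Step 3: Verify x_3² - 198·y_3² = 935191505971801 - 935191505971800 = 1 (should be 1). ✓

(x_1, y_1) = (197, 14); (x_3, y_3) = (30580901, 2173290).


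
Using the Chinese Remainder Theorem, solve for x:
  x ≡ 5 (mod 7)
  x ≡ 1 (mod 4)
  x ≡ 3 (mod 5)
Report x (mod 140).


Moduli 7, 4, 5 are pairwise coprime; by CRT there is a unique solution modulo M = 7 · 4 · 5 = 140.
Solve pairwise, accumulating the modulus:
  Start with x ≡ 5 (mod 7).
  Combine with x ≡ 1 (mod 4): since gcd(7, 4) = 1, we get a unique residue mod 28.
    Write x = 5 + 7·t and substitute into x ≡ 1 (mod 4): 7·t ≡ 1 − 5 = -4 (mod 4).
    Reduce coefficients mod 4: 3·t ≡ 0 (mod 4).
    The inverse of 3 mod 4 is 3 (since 3·3 = 9 = 2·4 + 1), so t ≡ 3·0 = 0 ≡ 0 (mod 4).
    Then x = 5 + 7·0 = 5, valid modulo lcm(7, 4) = 28: x ≡ 5 (mod 28).
  Combine with x ≡ 3 (mod 5): since gcd(28, 5) = 1, we get a unique residue mod 140.
    Write x = 5 + 28·t and substitute into x ≡ 3 (mod 5): 28·t ≡ 3 − 5 = -2 (mod 5).
    Reduce coefficients mod 5: 3·t ≡ 3 (mod 5).
    The inverse of 3 mod 5 is 2 (since 3·2 = 6 = 1·5 + 1), so t ≡ 2·3 = 6 ≡ 1 (mod 5).
    Then x = 5 + 28·1 = 33, valid modulo lcm(28, 5) = 140: x ≡ 33 (mod 140).
Verify: 33 mod 7 = 5 ✓, 33 mod 4 = 1 ✓, 33 mod 5 = 3 ✓.

x ≡ 33 (mod 140).


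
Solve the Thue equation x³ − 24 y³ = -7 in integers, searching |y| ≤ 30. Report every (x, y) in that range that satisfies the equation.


The equation is x³ - 24y³ = -7. For fixed y, x³ = 24·y³ − 7, so a solution requires the RHS to be a perfect cube.
Strategy: iterate y from -30 to 30, compute RHS = 24·y³ − 7, and check whether it is a (positive or negative) perfect cube.
Check small values of y:
  y = 0: RHS = -7 is not a perfect cube.
  y = 1: RHS = 17 is not a perfect cube.
  y = -1: RHS = -31 is not a perfect cube.
  y = 2: RHS = 185 is not a perfect cube.
  y = -2: RHS = -199 is not a perfect cube.
  y = 3: RHS = 641 is not a perfect cube.
  y = -3: RHS = -655 is not a perfect cube.
Continuing the search up to |y| = 30 finds no solutions either.
No (x, y) in the scanned range satisfies the equation.

No integer solutions with |y| ≤ 30.


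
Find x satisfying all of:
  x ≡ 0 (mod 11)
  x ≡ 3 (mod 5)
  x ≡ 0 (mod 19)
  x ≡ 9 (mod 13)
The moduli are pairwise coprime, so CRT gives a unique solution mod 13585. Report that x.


Product of moduli M = 11 · 5 · 19 · 13 = 13585.
Merge one congruence at a time:
  Start: x ≡ 0 (mod 11).
  Combine with x ≡ 3 (mod 5); new modulus lcm = 55.
    Write x = 0 + 11·t and substitute into x ≡ 3 (mod 5): 11·t ≡ 3 − 0 = 3 (mod 5).
    Reduce coefficients mod 5: 1·t ≡ 3 (mod 5).
    So t ≡ 3 (mod 5).
    Then x = 0 + 11·3 = 33, valid modulo lcm(11, 5) = 55: x ≡ 33 (mod 55).
  Combine with x ≡ 0 (mod 19); new modulus lcm = 1045.
    Write x = 33 + 55·t and substitute into x ≡ 0 (mod 19): 55·t ≡ 0 − 33 = -33 (mod 19).
    Reduce coefficients mod 19: 17·t ≡ 5 (mod 19).
    The inverse of 17 mod 19 is 9 (since 17·9 = 153 = 8·19 + 1), so t ≡ 9·5 = 45 ≡ 7 (mod 19).
    Then x = 33 + 55·7 = 418, valid modulo lcm(55, 19) = 1045: x ≡ 418 (mod 1045).
  Combine with x ≡ 9 (mod 13); new modulus lcm = 13585.
    Write x = 418 + 1045·t and substitute into x ≡ 9 (mod 13): 1045·t ≡ 9 − 418 = -409 (mod 13).
    Reduce coefficients mod 13: 5·t ≡ 7 (mod 13).
    The inverse of 5 mod 13 is 8 (since 5·8 = 40 = 3·13 + 1), so t ≡ 8·7 = 56 ≡ 4 (mod 13).
    Then x = 418 + 1045·4 = 4598, valid modulo lcm(1045, 13) = 13585: x ≡ 4598 (mod 13585).
Verify against each original: 4598 mod 11 = 0, 4598 mod 5 = 3, 4598 mod 19 = 0, 4598 mod 13 = 9.

x ≡ 4598 (mod 13585).


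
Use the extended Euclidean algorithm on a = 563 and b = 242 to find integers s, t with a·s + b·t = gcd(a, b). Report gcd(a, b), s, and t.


Euclidean algorithm on (563, 242) — divide until remainder is 0:
  563 = 2 · 242 + 79
  242 = 3 · 79 + 5
  79 = 15 · 5 + 4
  5 = 1 · 4 + 1
  4 = 4 · 1 + 0
gcd(563, 242) = 1.
Track Bezout coefficients alongside the remainders: start with r₀ = 563 = a·1 + b·0 (s = 1, t = 0) and r₁ = 242 = a·0 + b·1 (s = 0, t = 1); each new remainder r_{k+1} = r_{k-1} − q_k·r_k inherits s_{k+1} = s_{k-1} − q_k·s_k, t_{k+1} = t_{k-1} − q_k·t_k, so r_k = a·s_k + b·t_k at every step:
  q = 2: r = 79, s = 1 − 2·0 = 1, t = 0 − 2·1 = -2  (check: 563·1 + 242·(-2) = 79)
  q = 3: r = 5, s = 0 − 3·1 = -3, t = 1 − 3·(-2) = 7  (check: 563·(-3) + 242·7 = 5)
  q = 15: r = 4, s = 1 − 15·(-3) = 46, t = -2 − 15·7 = -107  (check: 563·46 + 242·(-107) = 4)
  q = 1: r = 1, s = -3 − 1·46 = -49, t = 7 − 1·(-107) = 114  (check: 563·(-49) + 242·114 = 1)
The row with r = 1 (the gcd) gives the Bezout coefficients s = -49, t = 114.
Result: 563 · (-49) + 242 · (114) = 1.

gcd(563, 242) = 1; s = -49, t = 114 (check: 563·(-49) + 242·114 = 1).


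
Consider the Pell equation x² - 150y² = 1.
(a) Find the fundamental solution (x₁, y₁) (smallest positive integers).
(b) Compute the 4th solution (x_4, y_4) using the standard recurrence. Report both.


Step 1: Find the fundamental solution (x₁, y₁) of x² - 150y² = 1.
  Expand √150 as a continued fraction. a₀ = ⌊√150⌋ = 12; iterate m_{k+1} = d_k·a_k − m_k, d_{k+1} = (150 − m_{k+1}²)/d_k, a_{k+1} = ⌊(a₀ + m_{k+1})/d_{k+1}⌋ (starting m₀ = 0, d₀ = 1), with convergents p_k = a_k·p_{k-1} + p_{k-2}, q_k = a_k·q_{k-1} + q_{k-2} (p₋₁ = 1, q₋₁ = 0):
  k = 0: a₀ = 12; p₀/q₀ = 12/1; p₀² − 150·q₀² = 144 − 150 = -6.
  k = 1: m = 12, d = 6, a = ⌊(12 + 12)/6⌋ = 4; p/q = (4·12 + 1)/(4·1 + 0) = 49/4; p² − 150·q² = 2401 − 2400 = 1.
  The first convergent with p² − 150·q² = 1 gives the fundamental solution (x₁, y₁) = (49, 4).
Step 2: Apply the recurrence (x_{n+1}, y_{n+1}) = (x₁x_n + 150y₁y_n, x₁y_n + y₁x_n) repeatedly.
  From (x_1, y_1) = (49, 4): x_2 = 49·49 + 150·4·4 = 4801; y_2 = 49·4 + 4·49 = 392.
  From (x_2, y_2) = (4801, 392): x_3 = 49·4801 + 150·4·392 = 470449; y_3 = 49·392 + 4·4801 = 38412.
  From (x_3, y_3) = (470449, 38412): x_4 = 49·470449 + 150·4·38412 = 46099201; y_4 = 49·38412 + 4·470449 = 3763984.
Step 3: Verify x_4² - 150·y_4² = 2125136332838401 - 2125136332838400 = 1 (should be 1). ✓

(x_1, y_1) = (49, 4); (x_4, y_4) = (46099201, 3763984).


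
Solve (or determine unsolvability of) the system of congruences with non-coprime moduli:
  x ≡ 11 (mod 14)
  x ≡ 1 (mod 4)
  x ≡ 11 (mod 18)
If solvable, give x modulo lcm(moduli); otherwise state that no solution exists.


Moduli 14, 4, 18 are not pairwise coprime, so CRT works modulo lcm(m_i) when all pairwise compatibility conditions hold.
Pairwise compatibility: gcd(m_i, m_j) must divide a_i - a_j for every pair.
Merge one congruence at a time:
  Start: x ≡ 11 (mod 14).
  Combine with x ≡ 1 (mod 4): gcd(14, 4) = 2; 1 - 11 = -10, which IS divisible by 2, so compatible.
    Write x = 11 + 14·t and substitute into x ≡ 1 (mod 4): 14·t ≡ 1 − 11 = -10 (mod 4).
    Divide the congruence (and modulus) by g = 2: 7·t ≡ -5 (mod 2).
    Reduce coefficients mod 2: 1·t ≡ 1 (mod 2).
    So t ≡ 1 (mod 2).
    Then x = 11 + 14·1 = 25, valid modulo lcm(14, 4) = 28: x ≡ 25 (mod 28).
  Combine with x ≡ 11 (mod 18): gcd(28, 18) = 2; 11 - 25 = -14, which IS divisible by 2, so compatible.
    Write x = 25 + 28·t and substitute into x ≡ 11 (mod 18): 28·t ≡ 11 − 25 = -14 (mod 18).
    Divide the congruence (and modulus) by g = 2: 14·t ≡ -7 (mod 9).
    Reduce coefficients mod 9: 5·t ≡ 2 (mod 9).
    The inverse of 5 mod 9 is 2 (since 5·2 = 10 = 1·9 + 1), so t ≡ 2·2 = 4 ≡ 4 (mod 9).
    Then x = 25 + 28·4 = 137, valid modulo lcm(28, 18) = 252: x ≡ 137 (mod 252).
Verify: 137 mod 14 = 11, 137 mod 4 = 1, 137 mod 18 = 11.

x ≡ 137 (mod 252).


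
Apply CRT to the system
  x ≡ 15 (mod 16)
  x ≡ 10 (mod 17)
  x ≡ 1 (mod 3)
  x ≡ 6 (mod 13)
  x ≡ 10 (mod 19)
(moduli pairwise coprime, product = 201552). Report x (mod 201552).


Product of moduli M = 16 · 17 · 3 · 13 · 19 = 201552.
Merge one congruence at a time:
  Start: x ≡ 15 (mod 16).
  Combine with x ≡ 10 (mod 17); new modulus lcm = 272.
    Write x = 15 + 16·t and substitute into x ≡ 10 (mod 17): 16·t ≡ 10 − 15 = -5 (mod 17).
    Reduce coefficients mod 17: 16·t ≡ 12 (mod 17).
    The inverse of 16 mod 17 is 16 (since 16·16 = 256 = 15·17 + 1), so t ≡ 16·12 = 192 ≡ 5 (mod 17).
    Then x = 15 + 16·5 = 95, valid modulo lcm(16, 17) = 272: x ≡ 95 (mod 272).
  Combine with x ≡ 1 (mod 3); new modulus lcm = 816.
    Write x = 95 + 272·t and substitute into x ≡ 1 (mod 3): 272·t ≡ 1 − 95 = -94 (mod 3).
    Reduce coefficients mod 3: 2·t ≡ 2 (mod 3).
    The inverse of 2 mod 3 is 2 (since 2·2 = 4 = 1·3 + 1), so t ≡ 2·2 = 4 ≡ 1 (mod 3).
    Then x = 95 + 272·1 = 367, valid modulo lcm(272, 3) = 816: x ≡ 367 (mod 816).
  Combine with x ≡ 6 (mod 13); new modulus lcm = 10608.
    Write x = 367 + 816·t and substitute into x ≡ 6 (mod 13): 816·t ≡ 6 − 367 = -361 (mod 13).
    Reduce coefficients mod 13: 10·t ≡ 3 (mod 13).
    The inverse of 10 mod 13 is 4 (since 10·4 = 40 = 3·13 + 1), so t ≡ 4·3 = 12 ≡ 12 (mod 13).
    Then x = 367 + 816·12 = 10159, valid modulo lcm(816, 13) = 10608: x ≡ 10159 (mod 10608).
  Combine with x ≡ 10 (mod 19); new modulus lcm = 201552.
    Write x = 10159 + 10608·t and substitute into x ≡ 10 (mod 19): 10608·t ≡ 10 − 10159 = -10149 (mod 19).
    Reduce coefficients mod 19: 6·t ≡ 16 (mod 19).
    The inverse of 6 mod 19 is 16 (since 6·16 = 96 = 5·19 + 1), so t ≡ 16·16 = 256 ≡ 9 (mod 19).
    Then x = 10159 + 10608·9 = 105631, valid modulo lcm(10608, 19) = 201552: x ≡ 105631 (mod 201552).
Verify against each original: 105631 mod 16 = 15, 105631 mod 17 = 10, 105631 mod 3 = 1, 105631 mod 13 = 6, 105631 mod 19 = 10.

x ≡ 105631 (mod 201552).


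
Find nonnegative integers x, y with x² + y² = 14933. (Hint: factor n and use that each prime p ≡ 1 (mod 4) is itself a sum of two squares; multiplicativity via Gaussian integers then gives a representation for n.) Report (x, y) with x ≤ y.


Step 1: Factor n = 14933 = 109 · 137.
Step 2: Check the mod-4 condition on each prime factor: 109 ≡ 1 (mod 4), exponent 1; 137 ≡ 1 (mod 4), exponent 1.
All primes ≡ 3 (mod 4) appear to even exponent (or don't appear), so by the two-squares theorem n IS expressible as a sum of two squares.
Step 3: Build a representation. Here n = 109 · 137 is a product of primes ≡ 1 (mod 4). Each prime p ≡ 1 (mod 4) is itself a sum of two squares; find a² by testing p − a² for a perfect square:
  109: 109 − 1² = 108, 109 − 2² = 105, 109 − 3² = 100 = 10² ⇒ 109 = 3² + 10².
  137: 137 − 1² = 136, 137 − 2² = 133, 137 − 3² = 128, 137 − 4² = 121 = 11² ⇒ 137 = 4² + 11².
  Combine using the Brahmagupta–Fibonacci identity (a² + b²)(c² + d²) = (ac − bd)² + (ad + bc)² = (ac + bd)² + (ad − bc)²:
  109 · 137 = 14933: from (3² + 10²)(4² + 11²), take (3·4 − 10·11, 3·11 + 10·4) = (12 − 110, 33 + 40) = (-98, 73); dropping signs (only squares matter) gives (98, 73); check 98² + 73² = 9604 + 5329 = 14933 ✓.
Step 4: Order so x ≤ y and verify: 73² + 98² = 5329 + 9604 = 14933 = n. ✓

n = 14933 = 73² + 98² (one valid representation with x ≤ y).


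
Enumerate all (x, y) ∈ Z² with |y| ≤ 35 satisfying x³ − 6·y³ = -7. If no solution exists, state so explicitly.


The equation is x³ - 6y³ = -7. For fixed y, x³ = 6·y³ − 7, so a solution requires the RHS to be a perfect cube.
Strategy: iterate y from -35 to 35, compute RHS = 6·y³ − 7, and check whether it is a (positive or negative) perfect cube.
Check small values of y:
  y = 0: RHS = -7 is not a perfect cube.
  y = 1: RHS = -1 = (-1)³ ⇒ x = -1 works.
  y = -1: RHS = -13 is not a perfect cube.
  y = 2: RHS = 41 is not a perfect cube.
  y = -2: RHS = -55 is not a perfect cube.
  y = 3: RHS = 155 is not a perfect cube.
  y = -3: RHS = -169 is not a perfect cube.
Continuing the search up to |y| = 35 finds no further solutions beyond those listed.
Collected solutions: (-1, 1).

Solutions (with |y| ≤ 35): (-1, 1).


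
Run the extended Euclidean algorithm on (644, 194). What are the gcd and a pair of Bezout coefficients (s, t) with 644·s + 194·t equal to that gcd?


Euclidean algorithm on (644, 194) — divide until remainder is 0:
  644 = 3 · 194 + 62
  194 = 3 · 62 + 8
  62 = 7 · 8 + 6
  8 = 1 · 6 + 2
  6 = 3 · 2 + 0
gcd(644, 194) = 2.
Track Bezout coefficients alongside the remainders: start with r₀ = 644 = a·1 + b·0 (s = 1, t = 0) and r₁ = 194 = a·0 + b·1 (s = 0, t = 1); each new remainder r_{k+1} = r_{k-1} − q_k·r_k inherits s_{k+1} = s_{k-1} − q_k·s_k, t_{k+1} = t_{k-1} − q_k·t_k, so r_k = a·s_k + b·t_k at every step:
  q = 3: r = 62, s = 1 − 3·0 = 1, t = 0 − 3·1 = -3  (check: 644·1 + 194·(-3) = 62)
  q = 3: r = 8, s = 0 − 3·1 = -3, t = 1 − 3·(-3) = 10  (check: 644·(-3) + 194·10 = 8)
  q = 7: r = 6, s = 1 − 7·(-3) = 22, t = -3 − 7·10 = -73  (check: 644·22 + 194·(-73) = 6)
  q = 1: r = 2, s = -3 − 1·22 = -25, t = 10 − 1·(-73) = 83  (check: 644·(-25) + 194·83 = 2)
The row with r = 2 (the gcd) gives the Bezout coefficients s = -25, t = 83.
Result: 644 · (-25) + 194 · (83) = 2.

gcd(644, 194) = 2; s = -25, t = 83 (check: 644·(-25) + 194·83 = 2).


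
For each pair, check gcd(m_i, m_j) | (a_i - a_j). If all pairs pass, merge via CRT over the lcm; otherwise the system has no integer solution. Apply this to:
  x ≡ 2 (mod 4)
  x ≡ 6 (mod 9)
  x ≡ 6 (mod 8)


Moduli 4, 9, 8 are not pairwise coprime, so CRT works modulo lcm(m_i) when all pairwise compatibility conditions hold.
Pairwise compatibility: gcd(m_i, m_j) must divide a_i - a_j for every pair.
Merge one congruence at a time:
  Start: x ≡ 2 (mod 4).
  Combine with x ≡ 6 (mod 9): gcd(4, 9) = 1; 6 - 2 = 4, which IS divisible by 1, so compatible.
    Write x = 2 + 4·t and substitute into x ≡ 6 (mod 9): 4·t ≡ 6 − 2 = 4 (mod 9).
    The inverse of 4 mod 9 is 7 (since 4·7 = 28 = 3·9 + 1), so t ≡ 7·4 = 28 ≡ 1 (mod 9).
    Then x = 2 + 4·1 = 6, valid modulo lcm(4, 9) = 36: x ≡ 6 (mod 36).
  Combine with x ≡ 6 (mod 8): gcd(36, 8) = 4; 6 - 6 = 0, which IS divisible by 4, so compatible.
    Write x = 6 + 36·t and substitute into x ≡ 6 (mod 8): 36·t ≡ 6 − 6 = 0 (mod 8).
    Divide the congruence (and modulus) by g = 4: 9·t ≡ 0 (mod 2).
    Reduce coefficients mod 2: 1·t ≡ 0 (mod 2).
    So t ≡ 0 (mod 2).
    Then x = 6 + 36·0 = 6, valid modulo lcm(36, 8) = 72: x ≡ 6 (mod 72).
Verify: 6 mod 4 = 2, 6 mod 9 = 6, 6 mod 8 = 6.

x ≡ 6 (mod 72).


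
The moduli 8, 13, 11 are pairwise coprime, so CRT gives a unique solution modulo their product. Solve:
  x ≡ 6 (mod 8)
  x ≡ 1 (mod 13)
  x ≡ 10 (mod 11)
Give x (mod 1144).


Moduli 8, 13, 11 are pairwise coprime; by CRT there is a unique solution modulo M = 8 · 13 · 11 = 1144.
Solve pairwise, accumulating the modulus:
  Start with x ≡ 6 (mod 8).
  Combine with x ≡ 1 (mod 13): since gcd(8, 13) = 1, we get a unique residue mod 104.
    Write x = 6 + 8·t and substitute into x ≡ 1 (mod 13): 8·t ≡ 1 − 6 = -5 (mod 13).
    Reduce coefficients mod 13: 8·t ≡ 8 (mod 13).
    The inverse of 8 mod 13 is 5 (since 8·5 = 40 = 3·13 + 1), so t ≡ 5·8 = 40 ≡ 1 (mod 13).
    Then x = 6 + 8·1 = 14, valid modulo lcm(8, 13) = 104: x ≡ 14 (mod 104).
  Combine with x ≡ 10 (mod 11): since gcd(104, 11) = 1, we get a unique residue mod 1144.
    Write x = 14 + 104·t and substitute into x ≡ 10 (mod 11): 104·t ≡ 10 − 14 = -4 (mod 11).
    Reduce coefficients mod 11: 5·t ≡ 7 (mod 11).
    The inverse of 5 mod 11 is 9 (since 5·9 = 45 = 4·11 + 1), so t ≡ 9·7 = 63 ≡ 8 (mod 11).
    Then x = 14 + 104·8 = 846, valid modulo lcm(104, 11) = 1144: x ≡ 846 (mod 1144).
Verify: 846 mod 8 = 6 ✓, 846 mod 13 = 1 ✓, 846 mod 11 = 10 ✓.

x ≡ 846 (mod 1144).


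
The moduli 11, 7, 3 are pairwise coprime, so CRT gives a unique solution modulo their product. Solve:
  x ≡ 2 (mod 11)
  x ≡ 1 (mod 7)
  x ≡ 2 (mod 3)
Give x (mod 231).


Moduli 11, 7, 3 are pairwise coprime; by CRT there is a unique solution modulo M = 11 · 7 · 3 = 231.
Solve pairwise, accumulating the modulus:
  Start with x ≡ 2 (mod 11).
  Combine with x ≡ 1 (mod 7): since gcd(11, 7) = 1, we get a unique residue mod 77.
    Write x = 2 + 11·t and substitute into x ≡ 1 (mod 7): 11·t ≡ 1 − 2 = -1 (mod 7).
    Reduce coefficients mod 7: 4·t ≡ 6 (mod 7).
    The inverse of 4 mod 7 is 2 (since 4·2 = 8 = 1·7 + 1), so t ≡ 2·6 = 12 ≡ 5 (mod 7).
    Then x = 2 + 11·5 = 57, valid modulo lcm(11, 7) = 77: x ≡ 57 (mod 77).
  Combine with x ≡ 2 (mod 3): since gcd(77, 3) = 1, we get a unique residue mod 231.
    Write x = 57 + 77·t and substitute into x ≡ 2 (mod 3): 77·t ≡ 2 − 57 = -55 (mod 3).
    Reduce coefficients mod 3: 2·t ≡ 2 (mod 3).
    The inverse of 2 mod 3 is 2 (since 2·2 = 4 = 1·3 + 1), so t ≡ 2·2 = 4 ≡ 1 (mod 3).
    Then x = 57 + 77·1 = 134, valid modulo lcm(77, 3) = 231: x ≡ 134 (mod 231).
Verify: 134 mod 11 = 2 ✓, 134 mod 7 = 1 ✓, 134 mod 3 = 2 ✓.

x ≡ 134 (mod 231).


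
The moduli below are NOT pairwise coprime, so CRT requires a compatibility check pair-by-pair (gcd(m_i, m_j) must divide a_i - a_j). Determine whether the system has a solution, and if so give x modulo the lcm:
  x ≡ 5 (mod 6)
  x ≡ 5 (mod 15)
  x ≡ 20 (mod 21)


Moduli 6, 15, 21 are not pairwise coprime, so CRT works modulo lcm(m_i) when all pairwise compatibility conditions hold.
Pairwise compatibility: gcd(m_i, m_j) must divide a_i - a_j for every pair.
Merge one congruence at a time:
  Start: x ≡ 5 (mod 6).
  Combine with x ≡ 5 (mod 15): gcd(6, 15) = 3; 5 - 5 = 0, which IS divisible by 3, so compatible.
    Write x = 5 + 6·t and substitute into x ≡ 5 (mod 15): 6·t ≡ 5 − 5 = 0 (mod 15).
    Divide the congruence (and modulus) by g = 3: 2·t ≡ 0 (mod 5).
    The inverse of 2 mod 5 is 3 (since 2·3 = 6 = 1·5 + 1), so t ≡ 3·0 = 0 ≡ 0 (mod 5).
    Then x = 5 + 6·0 = 5, valid modulo lcm(6, 15) = 30: x ≡ 5 (mod 30).
  Combine with x ≡ 20 (mod 21): gcd(30, 21) = 3; 20 - 5 = 15, which IS divisible by 3, so compatible.
    Write x = 5 + 30·t and substitute into x ≡ 20 (mod 21): 30·t ≡ 20 − 5 = 15 (mod 21).
    Divide the congruence (and modulus) by g = 3: 10·t ≡ 5 (mod 7).
    Reduce coefficients mod 7: 3·t ≡ 5 (mod 7).
    The inverse of 3 mod 7 is 5 (since 3·5 = 15 = 2·7 + 1), so t ≡ 5·5 = 25 ≡ 4 (mod 7).
    Then x = 5 + 30·4 = 125, valid modulo lcm(30, 21) = 210: x ≡ 125 (mod 210).
Verify: 125 mod 6 = 5, 125 mod 15 = 5, 125 mod 21 = 20.

x ≡ 125 (mod 210).


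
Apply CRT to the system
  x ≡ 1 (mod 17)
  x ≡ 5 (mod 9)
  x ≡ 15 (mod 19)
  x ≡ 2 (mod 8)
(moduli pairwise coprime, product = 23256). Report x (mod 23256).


Product of moduli M = 17 · 9 · 19 · 8 = 23256.
Merge one congruence at a time:
  Start: x ≡ 1 (mod 17).
  Combine with x ≡ 5 (mod 9); new modulus lcm = 153.
    Write x = 1 + 17·t and substitute into x ≡ 5 (mod 9): 17·t ≡ 5 − 1 = 4 (mod 9).
    Reduce coefficients mod 9: 8·t ≡ 4 (mod 9).
    The inverse of 8 mod 9 is 8 (since 8·8 = 64 = 7·9 + 1), so t ≡ 8·4 = 32 ≡ 5 (mod 9).
    Then x = 1 + 17·5 = 86, valid modulo lcm(17, 9) = 153: x ≡ 86 (mod 153).
  Combine with x ≡ 15 (mod 19); new modulus lcm = 2907.
    Write x = 86 + 153·t and substitute into x ≡ 15 (mod 19): 153·t ≡ 15 − 86 = -71 (mod 19).
    Reduce coefficients mod 19: 1·t ≡ 5 (mod 19).
    So t ≡ 5 (mod 19).
    Then x = 86 + 153·5 = 851, valid modulo lcm(153, 19) = 2907: x ≡ 851 (mod 2907).
  Combine with x ≡ 2 (mod 8); new modulus lcm = 23256.
    Write x = 851 + 2907·t and substitute into x ≡ 2 (mod 8): 2907·t ≡ 2 − 851 = -849 (mod 8).
    Reduce coefficients mod 8: 3·t ≡ 7 (mod 8).
    The inverse of 3 mod 8 is 3 (since 3·3 = 9 = 1·8 + 1), so t ≡ 3·7 = 21 ≡ 5 (mod 8).
    Then x = 851 + 2907·5 = 15386, valid modulo lcm(2907, 8) = 23256: x ≡ 15386 (mod 23256).
Verify against each original: 15386 mod 17 = 1, 15386 mod 9 = 5, 15386 mod 19 = 15, 15386 mod 8 = 2.

x ≡ 15386 (mod 23256).
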